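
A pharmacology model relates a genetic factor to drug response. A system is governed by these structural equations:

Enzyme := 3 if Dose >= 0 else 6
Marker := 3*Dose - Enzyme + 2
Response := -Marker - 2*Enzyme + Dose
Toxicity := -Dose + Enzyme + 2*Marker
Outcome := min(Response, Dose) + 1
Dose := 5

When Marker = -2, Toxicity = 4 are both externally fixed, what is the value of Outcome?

Setting Marker = -2, Toxicity = 4 by intervention discards those variables' equations.
Enzyme = 3 if Dose >= 0 else 6  [with Dose=5]  = 3
Response = -Marker - 2*Enzyme + Dose  [with Marker=-2, Enzyme=3, Dose=5]  = 1
Outcome = min(Response, Dose) + 1  [with Response=1, Dose=5]  = 2

2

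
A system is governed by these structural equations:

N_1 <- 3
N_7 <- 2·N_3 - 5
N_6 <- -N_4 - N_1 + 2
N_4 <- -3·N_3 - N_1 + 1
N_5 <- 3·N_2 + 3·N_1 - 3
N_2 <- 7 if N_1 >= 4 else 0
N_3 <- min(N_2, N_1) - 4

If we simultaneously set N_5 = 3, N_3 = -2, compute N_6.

-5

The joint intervention fixes N_5 = 3, N_3 = -2, removing each variable's own equation.
N_4 = -3·N_3 - N_1 + 1  [with N_3=-2, N_1=3]  = 4
N_6 = -N_4 - N_1 + 2  [with N_4=4, N_1=3]  = -5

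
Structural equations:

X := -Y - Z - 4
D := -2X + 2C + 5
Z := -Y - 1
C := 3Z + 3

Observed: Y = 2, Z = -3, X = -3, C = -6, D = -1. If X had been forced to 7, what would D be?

-21

do(X=7) replaces the equation X := -Y - Z - 4 with the constant X = 7.
Z = -Y - 1  [with Y=2]  = -3
C = 3Z + 3  [with Z=-3]  = -6
D = -2X + 2C + 5  [with X=7, C=-6]  = -21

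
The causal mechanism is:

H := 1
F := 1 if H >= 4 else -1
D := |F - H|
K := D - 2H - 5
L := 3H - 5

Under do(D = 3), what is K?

The intervention breaks the incoming arrows to D: D := |F - H| no longer applies, and D = 3.
K = D - 2H - 5  [with D=3, H=1]  = -4

-4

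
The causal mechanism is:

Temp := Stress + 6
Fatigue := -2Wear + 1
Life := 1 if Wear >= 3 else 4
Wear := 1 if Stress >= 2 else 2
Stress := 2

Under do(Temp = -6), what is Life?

4

do(Temp=-6) replaces the equation Temp := Stress + 6 with the constant Temp = -6.
Since Life is not a descendant of the intervened variable, it is unaffected.
Wear = 1 if Stress >= 2 else 2  [with Stress=2]  = 1
Life = 1 if Wear >= 3 else 4  [with Wear=1]  = 4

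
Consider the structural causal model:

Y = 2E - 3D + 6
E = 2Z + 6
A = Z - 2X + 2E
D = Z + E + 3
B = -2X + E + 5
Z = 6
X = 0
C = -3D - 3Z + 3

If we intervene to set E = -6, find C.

-24

The intervention breaks the incoming arrows to E: E = 2Z + 6 no longer applies, and E = -6.
D = Z + E + 3  [with Z=6, E=-6]  = 3
C = -3D - 3Z + 3  [with D=3, Z=6]  = -24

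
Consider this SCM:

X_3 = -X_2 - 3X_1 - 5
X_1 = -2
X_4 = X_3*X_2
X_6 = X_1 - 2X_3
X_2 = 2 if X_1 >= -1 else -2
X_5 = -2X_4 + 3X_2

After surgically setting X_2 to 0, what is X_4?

0

Under do(X_2=0), the mechanism X_2 = 2 if X_1 >= -1 else -2 is discarded; X_2 is fixed at 0.
X_3 = -X_2 - 3X_1 - 5  [with X_2=0, X_1=-2]  = 1
X_4 = X_3*X_2  [with X_3=1, X_2=0]  = 0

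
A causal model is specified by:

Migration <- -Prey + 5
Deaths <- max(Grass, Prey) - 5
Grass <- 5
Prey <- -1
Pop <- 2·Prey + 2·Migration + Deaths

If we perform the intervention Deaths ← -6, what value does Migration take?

The intervention breaks the incoming arrows to Deaths: Deaths <- max(Grass, Prey) - 5 no longer applies, and Deaths = -6.
Migration is not downstream of the intervention, so its value is determined by the original equations.
Migration = -Prey + 5  [with Prey=-1]  = 6

6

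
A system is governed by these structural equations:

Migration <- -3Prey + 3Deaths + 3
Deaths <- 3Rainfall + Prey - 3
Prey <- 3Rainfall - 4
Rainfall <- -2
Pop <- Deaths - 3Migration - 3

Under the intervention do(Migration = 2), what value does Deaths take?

Under do(Migration=2), the mechanism Migration <- -3Prey + 3Deaths + 3 is discarded; Migration is fixed at 2.
Since Deaths is not a descendant of the intervened variable, it is unaffected.
Prey = 3Rainfall - 4  [with Rainfall=-2]  = -10
Deaths = 3Rainfall + Prey - 3  [with Rainfall=-2, Prey=-10]  = -19

-19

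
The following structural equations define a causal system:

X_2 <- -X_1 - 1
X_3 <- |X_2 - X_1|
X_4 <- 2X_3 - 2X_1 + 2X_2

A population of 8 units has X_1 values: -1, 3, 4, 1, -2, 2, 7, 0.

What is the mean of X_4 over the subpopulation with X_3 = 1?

2

Conditioning on X_3=1 selects the 2 unit(s) with X_1 ∈ {-1, 0}. Their X_4 values: 4, 0. Mean = 2.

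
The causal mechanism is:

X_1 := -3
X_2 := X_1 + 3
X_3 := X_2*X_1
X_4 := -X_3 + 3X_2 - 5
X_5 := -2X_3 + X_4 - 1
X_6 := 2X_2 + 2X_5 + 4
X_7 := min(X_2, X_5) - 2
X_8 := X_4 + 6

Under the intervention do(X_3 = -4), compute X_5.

do(X_3=-4) replaces the equation X_3 := X_2*X_1 with the constant X_3 = -4.
X_2 = X_1 + 3  [with X_1=-3]  = 0
X_4 = -X_3 + 3X_2 - 5  [with X_3=-4, X_2=0]  = -1
X_5 = -2X_3 + X_4 - 1  [with X_3=-4, X_4=-1]  = 6

6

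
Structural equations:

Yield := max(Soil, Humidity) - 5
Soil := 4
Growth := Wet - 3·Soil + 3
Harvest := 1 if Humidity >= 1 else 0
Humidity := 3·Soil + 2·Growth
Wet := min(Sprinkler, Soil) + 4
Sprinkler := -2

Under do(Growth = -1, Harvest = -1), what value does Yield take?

5

The joint intervention fixes Growth = -1, Harvest = -1, removing each variable's own equation.
Humidity = 3·Soil + 2·Growth  [with Soil=4, Growth=-1]  = 10
Yield = max(Soil, Humidity) - 5  [with Soil=4, Humidity=10]  = 5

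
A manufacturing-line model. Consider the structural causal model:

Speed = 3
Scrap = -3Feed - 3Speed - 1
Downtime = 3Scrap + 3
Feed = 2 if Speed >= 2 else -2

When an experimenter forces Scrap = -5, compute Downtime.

-12

The intervention breaks the incoming arrows to Scrap: Scrap = -3Feed - 3Speed - 1 no longer applies, and Scrap = -5.
Downtime = 3Scrap + 3  [with Scrap=-5]  = -12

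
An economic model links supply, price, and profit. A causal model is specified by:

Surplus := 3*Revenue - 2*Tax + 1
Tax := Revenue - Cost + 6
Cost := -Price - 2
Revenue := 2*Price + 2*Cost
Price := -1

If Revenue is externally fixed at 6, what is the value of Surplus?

-7

do(Revenue=6) replaces the equation Revenue := 2*Price + 2*Cost with the constant Revenue = 6.
Cost = -Price - 2  [with Price=-1]  = -1
Tax = Revenue - Cost + 6  [with Revenue=6, Cost=-1]  = 13
Surplus = 3*Revenue - 2*Tax + 1  [with Revenue=6, Tax=13]  = -7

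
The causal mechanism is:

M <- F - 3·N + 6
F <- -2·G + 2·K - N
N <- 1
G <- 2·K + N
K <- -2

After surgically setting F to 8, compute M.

Intervening sets F = 8 and removes its equation (F <- -2·G + 2·K - N).
M = F - 3·N + 6  [with F=8, N=1]  = 11

11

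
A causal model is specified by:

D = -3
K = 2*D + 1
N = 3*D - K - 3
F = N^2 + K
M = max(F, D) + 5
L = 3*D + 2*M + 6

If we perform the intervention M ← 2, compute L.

The intervention breaks the incoming arrows to M: M = max(F, D) + 5 no longer applies, and M = 2.
L = 3*D + 2*M + 6  [with D=-3, M=2]  = 1

1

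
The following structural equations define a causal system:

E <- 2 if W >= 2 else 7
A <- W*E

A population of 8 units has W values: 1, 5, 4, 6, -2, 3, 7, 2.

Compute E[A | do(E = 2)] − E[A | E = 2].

-2.5

do(E=2) breaks E's dependence on W. With E=2 fixed, A across the units is 2, 10, 8, 12, -4, 6, 14, 4, mean 6.5.
Observing E=2 restricts to units where E's equation naturally yields 2: W ∈ {5, 4, 6, 3, 7, 2}. In that subpopulation A = 10, 8, 12, 6, 14, 4, mean 9.
Difference = 6.5 − 9 = -2.5.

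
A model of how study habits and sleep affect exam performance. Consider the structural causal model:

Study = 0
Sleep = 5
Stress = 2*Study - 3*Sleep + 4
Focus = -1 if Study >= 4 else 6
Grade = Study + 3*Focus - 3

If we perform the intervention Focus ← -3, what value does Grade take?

-12

Intervening sets Focus = -3 and removes its equation (Focus = -1 if Study >= 4 else 6).
Grade = Study + 3*Focus - 3  [with Study=0, Focus=-3]  = -12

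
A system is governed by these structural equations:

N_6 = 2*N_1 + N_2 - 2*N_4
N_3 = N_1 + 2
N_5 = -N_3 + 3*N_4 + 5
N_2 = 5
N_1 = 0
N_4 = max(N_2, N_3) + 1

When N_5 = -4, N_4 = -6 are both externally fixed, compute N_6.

17

Setting N_5 = -4, N_4 = -6 by intervention discards those variables' equations.
N_6 = 2*N_1 + N_2 - 2*N_4  [with N_1=0, N_2=5, N_4=-6]  = 17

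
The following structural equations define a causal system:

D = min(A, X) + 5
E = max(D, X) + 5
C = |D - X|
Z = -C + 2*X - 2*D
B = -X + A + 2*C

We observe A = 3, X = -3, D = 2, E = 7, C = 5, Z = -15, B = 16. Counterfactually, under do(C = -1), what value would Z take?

-9

The intervention breaks the incoming arrows to C: C = |D - X| no longer applies, and C = -1.
D = min(A, X) + 5  [with A=3, X=-3]  = 2
Z = -C + 2*X - 2*D  [with C=-1, X=-3, D=2]  = -9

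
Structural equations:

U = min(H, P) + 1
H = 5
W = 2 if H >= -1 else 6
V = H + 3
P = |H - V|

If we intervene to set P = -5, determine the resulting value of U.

-4

The intervention breaks the incoming arrows to P: P = |H - V| no longer applies, and P = -5.
U = min(H, P) + 1  [with H=5, P=-5]  = -4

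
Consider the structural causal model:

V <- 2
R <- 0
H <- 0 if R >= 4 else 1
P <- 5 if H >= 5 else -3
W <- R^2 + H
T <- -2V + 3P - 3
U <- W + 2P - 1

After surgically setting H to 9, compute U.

18

The intervention breaks the incoming arrows to H: H <- 0 if R >= 4 else 1 no longer applies, and H = 9.
P = 5 if H >= 5 else -3  [with H=9]  = 5
W = R^2 + H  [with R=0, H=9]  = 9
U = W + 2P - 1  [with W=9, P=5]  = 18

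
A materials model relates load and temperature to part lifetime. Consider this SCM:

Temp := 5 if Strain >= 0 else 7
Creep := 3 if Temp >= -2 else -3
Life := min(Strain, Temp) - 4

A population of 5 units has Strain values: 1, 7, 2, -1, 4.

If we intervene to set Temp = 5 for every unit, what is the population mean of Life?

The intervention sets Temp=5 in all 5 units regardless of Strain. Recomputing Life per unit gives -3, 1, -2, -5, 0; average -1.8.

-1.8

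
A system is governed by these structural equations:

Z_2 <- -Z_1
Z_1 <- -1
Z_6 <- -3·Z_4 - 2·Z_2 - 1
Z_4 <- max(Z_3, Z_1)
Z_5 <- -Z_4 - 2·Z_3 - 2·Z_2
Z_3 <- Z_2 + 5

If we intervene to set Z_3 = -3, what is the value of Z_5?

do(Z_3=-3) replaces the equation Z_3 <- Z_2 + 5 with the constant Z_3 = -3.
Z_2 = -Z_1  [with Z_1=-1]  = 1
Z_4 = max(Z_3, Z_1)  [with Z_3=-3, Z_1=-1]  = -1
Z_5 = -Z_4 - 2·Z_3 - 2·Z_2  [with Z_4=-1, Z_3=-3, Z_2=1]  = 5

5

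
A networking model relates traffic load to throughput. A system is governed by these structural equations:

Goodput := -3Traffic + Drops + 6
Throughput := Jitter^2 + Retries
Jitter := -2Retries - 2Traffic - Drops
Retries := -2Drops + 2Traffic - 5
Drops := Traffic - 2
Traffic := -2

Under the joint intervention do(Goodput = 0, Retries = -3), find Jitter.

Under do(Goodput = 0, Retries = -3), each intervened variable's structural equation is replaced by its fixed value.
Drops = Traffic - 2  [with Traffic=-2]  = -4
Jitter = -2Retries - 2Traffic - Drops  [with Retries=-3, Traffic=-2, Drops=-4]  = 14

14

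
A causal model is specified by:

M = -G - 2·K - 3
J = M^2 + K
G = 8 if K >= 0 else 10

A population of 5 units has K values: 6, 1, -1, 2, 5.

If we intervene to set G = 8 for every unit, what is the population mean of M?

-16.2

The intervention sets G=8 in all 5 units regardless of K. Recomputing M per unit gives -23, -13, -9, -15, -21; average -16.2.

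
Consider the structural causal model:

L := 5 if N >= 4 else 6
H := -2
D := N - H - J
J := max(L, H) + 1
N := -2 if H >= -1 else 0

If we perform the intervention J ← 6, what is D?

-4

Intervening sets J = 6 and removes its equation (J := max(L, H) + 1).
N = -2 if H >= -1 else 0  [with H=-2]  = 0
D = N - H - J  [with N=0, H=-2, J=6]  = -4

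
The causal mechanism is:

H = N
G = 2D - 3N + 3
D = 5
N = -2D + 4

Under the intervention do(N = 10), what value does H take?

10

Under do(N=10), the mechanism N = -2D + 4 is discarded; N is fixed at 10.
H = N  [with N=10]  = 10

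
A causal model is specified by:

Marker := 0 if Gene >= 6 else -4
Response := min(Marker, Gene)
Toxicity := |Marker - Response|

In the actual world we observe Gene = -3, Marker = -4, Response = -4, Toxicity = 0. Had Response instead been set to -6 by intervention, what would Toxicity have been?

2

The intervention breaks the incoming arrows to Response: Response := min(Marker, Gene) no longer applies, and Response = -6.
Marker = 0 if Gene >= 6 else -4  [with Gene=-3]  = -4
Toxicity = |Marker - Response|  [with Marker=-4, Response=-6]  = 2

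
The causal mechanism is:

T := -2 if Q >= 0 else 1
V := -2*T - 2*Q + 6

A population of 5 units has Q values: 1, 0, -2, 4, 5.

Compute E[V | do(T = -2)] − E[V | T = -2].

The intervention sets T=-2 in all 5 units regardless of Q. Recomputing V per unit gives 8, 10, 14, 2, 0; average 6.8.
Conditioning on T=-2 selects the 4 unit(s) with Q ∈ {1, 0, 4, 5}. Their V values: 8, 10, 2, 0. Mean = 5.
Difference = 6.8 − 5 = 1.8.

1.8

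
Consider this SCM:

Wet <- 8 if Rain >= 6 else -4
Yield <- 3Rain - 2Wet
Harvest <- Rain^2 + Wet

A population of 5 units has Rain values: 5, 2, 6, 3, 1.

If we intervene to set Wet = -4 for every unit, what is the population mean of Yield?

18.2

Under do(Wet=-4), Wet's equation is replaced by Wet=-4 for every unit. Per-unit Yield: 23, 14, 26, 17, 11. Mean = 18.2.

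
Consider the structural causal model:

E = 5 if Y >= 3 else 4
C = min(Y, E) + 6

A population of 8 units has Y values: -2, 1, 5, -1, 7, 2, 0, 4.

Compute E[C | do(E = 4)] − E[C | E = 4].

1.5

Every unit gets E=4 under the intervention. C values become 4, 7, 10, 5, 10, 8, 6, 10; E[C|do(E=4)] = 7.5.
Observing E=4 restricts to units where E's equation naturally yields 4: Y ∈ {-2, 1, -1, 2, 0}. In that subpopulation C = 4, 7, 5, 8, 6, mean 6.
Difference = 7.5 − 6 = 1.5.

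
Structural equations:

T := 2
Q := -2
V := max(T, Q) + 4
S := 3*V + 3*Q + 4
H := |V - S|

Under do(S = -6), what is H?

12

Intervening sets S = -6 and removes its equation (S := 3*V + 3*Q + 4).
V = max(T, Q) + 4  [with T=2, Q=-2]  = 6
H = |V - S|  [with V=6, S=-6]  = 12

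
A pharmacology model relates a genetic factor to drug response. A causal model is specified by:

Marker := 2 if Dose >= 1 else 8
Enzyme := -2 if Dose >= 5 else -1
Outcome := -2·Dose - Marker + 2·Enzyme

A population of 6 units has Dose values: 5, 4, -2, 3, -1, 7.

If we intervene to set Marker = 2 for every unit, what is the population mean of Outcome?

The intervention sets Marker=2 in all 6 units regardless of Dose. Recomputing Outcome per unit gives -16, -12, 0, -10, -2, -20; average -10.

-10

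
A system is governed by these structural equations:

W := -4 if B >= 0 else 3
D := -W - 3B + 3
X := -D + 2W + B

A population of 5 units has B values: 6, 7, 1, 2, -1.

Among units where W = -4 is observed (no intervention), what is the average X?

Observing W=-4 restricts to units where W's equation naturally yields -4: B ∈ {6, 7, 1, 2}. In that subpopulation X = 9, 13, -11, -7, mean 1.

1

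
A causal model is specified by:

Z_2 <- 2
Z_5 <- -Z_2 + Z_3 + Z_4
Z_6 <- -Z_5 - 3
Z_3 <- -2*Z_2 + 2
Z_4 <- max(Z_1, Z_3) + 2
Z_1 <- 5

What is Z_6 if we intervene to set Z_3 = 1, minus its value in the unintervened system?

-3

The intervention breaks the incoming arrows to Z_3: Z_3 <- -2*Z_2 + 2 no longer applies, and Z_3 = 1.
Z_4 = max(Z_1, Z_3) + 2  [with Z_1=5, Z_3=1]  = 7
Z_5 = -Z_2 + Z_3 + Z_4  [with Z_2=2, Z_3=1, Z_4=7]  = 6
Z_6 = -Z_5 - 3  [with Z_5=6]  = -9
Without intervention: Z_3 = -2*Z_2 + 2  [with Z_2=2]  = -2; Z_4 = max(Z_1, Z_3) + 2  [with Z_1=5, Z_3=-2]  = 7; Z_5 = -Z_2 + Z_3 + Z_4  [with Z_2=2, Z_3=-2, Z_4=7]  = 3; Z_6 = -Z_5 - 3  [with Z_5=3]  = -6.
Change = -9 − (-6) = -3.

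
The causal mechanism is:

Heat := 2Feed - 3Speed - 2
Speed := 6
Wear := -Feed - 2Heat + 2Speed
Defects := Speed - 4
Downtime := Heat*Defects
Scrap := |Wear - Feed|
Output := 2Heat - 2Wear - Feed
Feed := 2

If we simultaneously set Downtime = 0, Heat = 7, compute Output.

Under do(Downtime = 0, Heat = 7), each intervened variable's structural equation is replaced by its fixed value.
Wear = -Feed - 2Heat + 2Speed  [with Feed=2, Heat=7, Speed=6]  = -4
Output = 2Heat - 2Wear - Feed  [with Heat=7, Wear=-4, Feed=2]  = 20

20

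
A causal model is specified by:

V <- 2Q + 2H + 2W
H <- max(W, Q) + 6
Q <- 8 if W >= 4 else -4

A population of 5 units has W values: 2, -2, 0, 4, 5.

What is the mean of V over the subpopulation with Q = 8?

53

Conditioning on Q=8 selects the 2 unit(s) with W ∈ {4, 5}. Their V values: 52, 54. Mean = 53.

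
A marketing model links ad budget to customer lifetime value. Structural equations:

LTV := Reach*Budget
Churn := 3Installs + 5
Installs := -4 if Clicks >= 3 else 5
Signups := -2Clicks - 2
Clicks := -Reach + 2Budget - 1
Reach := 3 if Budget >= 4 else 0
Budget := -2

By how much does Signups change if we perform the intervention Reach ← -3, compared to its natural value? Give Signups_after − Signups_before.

do(Reach=-3) replaces the equation Reach := 3 if Budget >= 4 else 0 with the constant Reach = -3.
Clicks = -Reach + 2Budget - 1  [with Reach=-3, Budget=-2]  = -2
Signups = -2Clicks - 2  [with Clicks=-2]  = 2
Without intervention: Reach = 3 if Budget >= 4 else 0  [with Budget=-2]  = 0; Clicks = -Reach + 2Budget - 1  [with Reach=0, Budget=-2]  = -5; Signups = -2Clicks - 2  [with Clicks=-5]  = 8.
Change = 2 − 8 = -6.

-6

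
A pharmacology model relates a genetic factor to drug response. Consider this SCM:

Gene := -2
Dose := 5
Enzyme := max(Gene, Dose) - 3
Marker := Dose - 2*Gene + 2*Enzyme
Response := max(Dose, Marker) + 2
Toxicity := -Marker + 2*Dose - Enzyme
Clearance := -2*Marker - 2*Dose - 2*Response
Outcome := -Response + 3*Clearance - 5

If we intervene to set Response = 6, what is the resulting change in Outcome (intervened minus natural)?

63

do(Response=6) replaces the equation Response := max(Dose, Marker) + 2 with the constant Response = 6.
Enzyme = max(Gene, Dose) - 3  [with Gene=-2, Dose=5]  = 2
Marker = Dose - 2*Gene + 2*Enzyme  [with Dose=5, Gene=-2, Enzyme=2]  = 13
Clearance = -2*Marker - 2*Dose - 2*Response  [with Marker=13, Dose=5, Response=6]  = -48
Outcome = -Response + 3*Clearance - 5  [with Response=6, Clearance=-48]  = -155
Without intervention: Enzyme = max(Gene, Dose) - 3  [with Gene=-2, Dose=5]  = 2; Marker = Dose - 2*Gene + 2*Enzyme  [with Dose=5, Gene=-2, Enzyme=2]  = 13; Response = max(Dose, Marker) + 2  [with Dose=5, Marker=13]  = 15; Clearance = -2*Marker - 2*Dose - 2*Response  [with Marker=13, Dose=5, Response=15]  = -66; Outcome = -Response + 3*Clearance - 5  [with Response=15, Clearance=-66]  = -218.
Change = -155 − (-218) = 63.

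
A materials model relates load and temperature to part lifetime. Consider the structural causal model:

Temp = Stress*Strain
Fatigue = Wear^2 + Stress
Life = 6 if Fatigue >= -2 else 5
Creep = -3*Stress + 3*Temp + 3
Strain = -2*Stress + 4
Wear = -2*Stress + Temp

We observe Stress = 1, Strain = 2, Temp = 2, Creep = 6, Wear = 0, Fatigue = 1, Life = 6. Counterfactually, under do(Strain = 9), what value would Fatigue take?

50

Under do(Strain=9), the mechanism Strain = -2*Stress + 4 is discarded; Strain is fixed at 9.
Temp = Stress*Strain  [with Stress=1, Strain=9]  = 9
Wear = -2*Stress + Temp  [with Stress=1, Temp=9]  = 7
Fatigue = Wear^2 + Stress  [with Wear=7, Stress=1]  = 50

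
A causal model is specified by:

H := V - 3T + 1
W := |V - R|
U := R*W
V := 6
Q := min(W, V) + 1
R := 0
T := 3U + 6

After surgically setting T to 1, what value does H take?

4

Under do(T=1), the mechanism T := 3U + 6 is discarded; T is fixed at 1.
H = V - 3T + 1  [with V=6, T=1]  = 4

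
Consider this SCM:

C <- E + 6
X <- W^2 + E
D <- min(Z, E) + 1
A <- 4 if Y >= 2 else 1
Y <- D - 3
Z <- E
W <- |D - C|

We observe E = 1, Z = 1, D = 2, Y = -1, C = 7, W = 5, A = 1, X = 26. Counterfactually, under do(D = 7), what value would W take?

The intervention breaks the incoming arrows to D: D <- min(Z, E) + 1 no longer applies, and D = 7.
C = E + 6  [with E=1]  = 7
W = |D - C|  [with D=7, C=7]  = 0

0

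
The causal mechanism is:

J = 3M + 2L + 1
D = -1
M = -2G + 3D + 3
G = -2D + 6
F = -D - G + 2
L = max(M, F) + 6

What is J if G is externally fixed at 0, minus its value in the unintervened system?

Under do(G=0), the mechanism G = -2D + 6 is discarded; G is fixed at 0.
F = -D - G + 2  [with D=-1, G=0]  = 3
M = -2G + 3D + 3  [with G=0, D=-1]  = 0
L = max(M, F) + 6  [with M=0, F=3]  = 9
J = 3M + 2L + 1  [with M=0, L=9]  = 19
Without intervention: G = -2D + 6  [with D=-1]  = 8; F = -D - G + 2  [with D=-1, G=8]  = -5; M = -2G + 3D + 3  [with G=8, D=-1]  = -16; L = max(M, F) + 6  [with M=-16, F=-5]  = 1; J = 3M + 2L + 1  [with M=-16, L=1]  = -45.
Change = 19 − (-45) = 64.

64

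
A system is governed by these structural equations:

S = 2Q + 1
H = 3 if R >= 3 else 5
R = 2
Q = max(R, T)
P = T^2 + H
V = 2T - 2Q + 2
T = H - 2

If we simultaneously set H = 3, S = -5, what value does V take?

0

Setting H = 3, S = -5 by intervention discards those variables' equations.
T = H - 2  [with H=3]  = 1
Q = max(R, T)  [with R=2, T=1]  = 2
V = 2T - 2Q + 2  [with T=1, Q=2]  = 0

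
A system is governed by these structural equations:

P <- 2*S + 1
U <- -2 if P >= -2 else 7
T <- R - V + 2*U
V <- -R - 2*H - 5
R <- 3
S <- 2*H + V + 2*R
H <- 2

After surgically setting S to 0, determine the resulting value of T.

The intervention breaks the incoming arrows to S: S <- 2*H + V + 2*R no longer applies, and S = 0.
V = -R - 2*H - 5  [with R=3, H=2]  = -12
P = 2*S + 1  [with S=0]  = 1
U = -2 if P >= -2 else 7  [with P=1]  = -2
T = R - V + 2*U  [with R=3, V=-12, U=-2]  = 11

11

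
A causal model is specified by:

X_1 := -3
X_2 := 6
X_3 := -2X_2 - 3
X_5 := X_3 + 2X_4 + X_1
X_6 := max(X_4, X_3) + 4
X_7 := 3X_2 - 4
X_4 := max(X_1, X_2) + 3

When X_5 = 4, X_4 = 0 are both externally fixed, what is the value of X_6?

Setting X_5 = 4, X_4 = 0 by intervention discards those variables' equations.
X_3 = -2X_2 - 3  [with X_2=6]  = -15
X_6 = max(X_4, X_3) + 4  [with X_4=0, X_3=-15]  = 4

4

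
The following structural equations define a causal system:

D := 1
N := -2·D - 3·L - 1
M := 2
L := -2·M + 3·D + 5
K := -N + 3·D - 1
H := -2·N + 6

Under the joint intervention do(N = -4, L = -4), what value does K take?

6

The joint intervention fixes N = -4, L = -4, removing each variable's own equation.
K = -N + 3·D - 1  [with N=-4, D=1]  = 6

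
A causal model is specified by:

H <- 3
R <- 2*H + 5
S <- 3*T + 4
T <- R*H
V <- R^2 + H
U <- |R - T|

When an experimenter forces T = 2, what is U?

do(T=2) replaces the equation T <- R*H with the constant T = 2.
R = 2*H + 5  [with H=3]  = 11
U = |R - T|  [with R=11, T=2]  = 9

9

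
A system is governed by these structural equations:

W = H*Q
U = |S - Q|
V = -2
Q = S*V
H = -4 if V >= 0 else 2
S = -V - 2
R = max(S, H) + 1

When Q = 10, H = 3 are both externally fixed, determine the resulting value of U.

The joint intervention fixes Q = 10, H = 3, removing each variable's own equation.
S = -V - 2  [with V=-2]  = 0
U = |S - Q|  [with S=0, Q=10]  = 10

10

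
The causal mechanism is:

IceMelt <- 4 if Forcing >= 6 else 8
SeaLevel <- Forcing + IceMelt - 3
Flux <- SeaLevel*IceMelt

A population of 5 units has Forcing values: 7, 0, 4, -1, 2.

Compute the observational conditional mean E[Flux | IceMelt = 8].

Observing IceMelt=8 restricts to units where IceMelt's equation naturally yields 8: Forcing ∈ {0, 4, -1, 2}. In that subpopulation Flux = 40, 72, 32, 56, mean 50.

50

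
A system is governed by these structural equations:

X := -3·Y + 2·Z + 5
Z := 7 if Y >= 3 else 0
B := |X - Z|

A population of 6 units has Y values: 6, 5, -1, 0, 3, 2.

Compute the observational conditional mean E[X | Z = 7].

E[X|Z=7] averages over only the 3 units with Z=7 (Y = 6, 5, 3): X = 1, 4, 10, mean 5.

5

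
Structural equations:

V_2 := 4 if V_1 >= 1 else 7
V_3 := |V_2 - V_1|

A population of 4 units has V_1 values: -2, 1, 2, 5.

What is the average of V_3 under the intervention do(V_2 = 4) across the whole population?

3

The intervention sets V_2=4 in all 4 units regardless of V_1. Recomputing V_3 per unit gives 6, 3, 2, 1; average 3.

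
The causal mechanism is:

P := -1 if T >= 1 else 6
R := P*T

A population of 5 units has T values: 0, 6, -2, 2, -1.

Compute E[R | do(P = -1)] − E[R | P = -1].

3

do(P=-1) breaks P's dependence on T. With P=-1 fixed, R across the units is 0, -6, 2, -2, 1, mean -1.
E[R|P=-1] averages over only the 2 units with P=-1 (T = 6, 2): R = -6, -2, mean -4.
Difference = -1 − (-4) = 3.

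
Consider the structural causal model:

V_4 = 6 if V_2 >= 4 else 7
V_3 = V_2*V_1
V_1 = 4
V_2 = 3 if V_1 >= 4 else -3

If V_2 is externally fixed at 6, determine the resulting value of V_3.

The intervention breaks the incoming arrows to V_2: V_2 = 3 if V_1 >= 4 else -3 no longer applies, and V_2 = 6.
V_3 = V_2*V_1  [with V_2=6, V_1=4]  = 24

24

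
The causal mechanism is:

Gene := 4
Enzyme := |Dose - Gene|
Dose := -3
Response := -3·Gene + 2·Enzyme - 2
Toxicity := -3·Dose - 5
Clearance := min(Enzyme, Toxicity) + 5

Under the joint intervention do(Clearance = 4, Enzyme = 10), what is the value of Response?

6

Under do(Clearance = 4, Enzyme = 10), each intervened variable's structural equation is replaced by its fixed value.
Response = -3·Gene + 2·Enzyme - 2  [with Gene=4, Enzyme=10]  = 6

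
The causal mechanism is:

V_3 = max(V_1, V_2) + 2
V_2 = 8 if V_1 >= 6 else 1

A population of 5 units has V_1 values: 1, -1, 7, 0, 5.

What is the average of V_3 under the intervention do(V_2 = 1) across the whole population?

do(V_2=1) breaks V_2's dependence on V_1. With V_2=1 fixed, V_3 across the units is 3, 3, 9, 3, 7, mean 5.

5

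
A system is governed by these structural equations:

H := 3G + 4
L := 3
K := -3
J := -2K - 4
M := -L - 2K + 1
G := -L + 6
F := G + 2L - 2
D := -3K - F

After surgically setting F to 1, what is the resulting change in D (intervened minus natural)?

6

Intervening sets F = 1 and removes its equation (F := G + 2L - 2).
D = -3K - F  [with K=-3, F=1]  = 8
Without intervention: G = -L + 6  [with L=3]  = 3; F = G + 2L - 2  [with G=3, L=3]  = 7; D = -3K - F  [with K=-3, F=7]  = 2.
Change = 8 − 2 = 6.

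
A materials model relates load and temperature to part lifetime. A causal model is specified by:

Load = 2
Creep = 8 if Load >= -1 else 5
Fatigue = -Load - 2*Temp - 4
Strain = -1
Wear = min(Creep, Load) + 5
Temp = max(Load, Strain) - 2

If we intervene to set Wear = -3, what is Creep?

8

The intervention breaks the incoming arrows to Wear: Wear = min(Creep, Load) + 5 no longer applies, and Wear = -3.
Since Creep is not a descendant of the intervened variable, it is unaffected.
Creep = 8 if Load >= -1 else 5  [with Load=2]  = 8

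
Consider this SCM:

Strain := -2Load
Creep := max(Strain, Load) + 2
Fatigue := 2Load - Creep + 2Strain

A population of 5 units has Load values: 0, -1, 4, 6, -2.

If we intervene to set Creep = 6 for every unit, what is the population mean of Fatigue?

-8.8

do(Creep=6) breaks Creep's dependence on Load. With Creep=6 fixed, Fatigue across the units is -6, -4, -14, -18, -2, mean -8.8.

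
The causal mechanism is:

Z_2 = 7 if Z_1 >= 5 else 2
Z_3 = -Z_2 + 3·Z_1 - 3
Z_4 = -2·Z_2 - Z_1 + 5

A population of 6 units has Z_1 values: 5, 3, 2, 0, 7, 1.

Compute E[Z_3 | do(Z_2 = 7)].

Every unit gets Z_2=7 under the intervention. Z_3 values become 5, -1, -4, -10, 11, -7; E[Z_3|do(Z_2=7)] = -1.

-1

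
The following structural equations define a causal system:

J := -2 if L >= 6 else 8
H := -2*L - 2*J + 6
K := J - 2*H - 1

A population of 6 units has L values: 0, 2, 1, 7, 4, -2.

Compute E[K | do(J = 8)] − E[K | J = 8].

4

The intervention sets J=8 in all 6 units regardless of L. Recomputing K per unit gives 27, 35, 31, 55, 43, 19; average 35.
Conditioning on J=8 selects the 5 unit(s) with L ∈ {0, 2, 1, 4, -2}. Their K values: 27, 35, 31, 43, 19. Mean = 31.
Difference = 35 − 31 = 4.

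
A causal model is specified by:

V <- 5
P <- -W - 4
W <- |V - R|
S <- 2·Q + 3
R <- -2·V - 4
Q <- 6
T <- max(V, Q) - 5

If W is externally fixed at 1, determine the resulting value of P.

Intervening sets W = 1 and removes its equation (W <- |V - R|).
P = -W - 4  [with W=1]  = -5

-5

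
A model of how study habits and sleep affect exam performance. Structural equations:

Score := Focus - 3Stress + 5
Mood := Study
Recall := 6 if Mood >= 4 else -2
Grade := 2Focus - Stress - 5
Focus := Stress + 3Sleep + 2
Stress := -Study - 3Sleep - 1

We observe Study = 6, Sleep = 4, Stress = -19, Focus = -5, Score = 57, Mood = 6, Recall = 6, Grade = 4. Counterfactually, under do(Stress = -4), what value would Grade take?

19

The intervention breaks the incoming arrows to Stress: Stress := -Study - 3Sleep - 1 no longer applies, and Stress = -4.
Focus = Stress + 3Sleep + 2  [with Stress=-4, Sleep=4]  = 10
Grade = 2Focus - Stress - 5  [with Focus=10, Stress=-4]  = 19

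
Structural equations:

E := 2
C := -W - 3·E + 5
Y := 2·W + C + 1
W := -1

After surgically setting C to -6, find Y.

-7

The intervention breaks the incoming arrows to C: C := -W - 3·E + 5 no longer applies, and C = -6.
Y = 2·W + C + 1  [with W=-1, C=-6]  = -7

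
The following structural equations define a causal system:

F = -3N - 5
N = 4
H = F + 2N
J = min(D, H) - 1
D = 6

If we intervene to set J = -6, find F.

-17

do(J=-6) replaces the equation J = min(D, H) - 1 with the constant J = -6.
F is not downstream of the intervention, so its value is determined by the original equations.
F = -3N - 5  [with N=4]  = -17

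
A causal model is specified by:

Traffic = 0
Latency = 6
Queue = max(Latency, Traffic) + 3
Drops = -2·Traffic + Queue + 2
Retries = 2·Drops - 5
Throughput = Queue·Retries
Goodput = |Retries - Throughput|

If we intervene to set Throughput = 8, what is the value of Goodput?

9

Intervening sets Throughput = 8 and removes its equation (Throughput = Queue·Retries).
Queue = max(Latency, Traffic) + 3  [with Latency=6, Traffic=0]  = 9
Drops = -2·Traffic + Queue + 2  [with Traffic=0, Queue=9]  = 11
Retries = 2·Drops - 5  [with Drops=11]  = 17
Goodput = |Retries - Throughput|  [with Retries=17, Throughput=8]  = 9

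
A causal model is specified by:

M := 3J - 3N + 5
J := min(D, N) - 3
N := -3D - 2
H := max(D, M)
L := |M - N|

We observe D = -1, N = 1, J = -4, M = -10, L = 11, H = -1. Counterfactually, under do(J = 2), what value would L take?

7

do(J=2) replaces the equation J := min(D, N) - 3 with the constant J = 2.
N = -3D - 2  [with D=-1]  = 1
M = 3J - 3N + 5  [with J=2, N=1]  = 8
L = |M - N|  [with M=8, N=1]  = 7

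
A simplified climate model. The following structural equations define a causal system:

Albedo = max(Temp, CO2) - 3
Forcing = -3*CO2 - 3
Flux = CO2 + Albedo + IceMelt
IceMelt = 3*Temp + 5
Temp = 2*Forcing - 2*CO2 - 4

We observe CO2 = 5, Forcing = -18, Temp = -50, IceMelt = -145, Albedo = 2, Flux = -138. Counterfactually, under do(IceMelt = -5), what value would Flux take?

2

Under do(IceMelt=-5), the mechanism IceMelt = 3*Temp + 5 is discarded; IceMelt is fixed at -5.
Forcing = -3*CO2 - 3  [with CO2=5]  = -18
Temp = 2*Forcing - 2*CO2 - 4  [with Forcing=-18, CO2=5]  = -50
Albedo = max(Temp, CO2) - 3  [with Temp=-50, CO2=5]  = 2
Flux = CO2 + Albedo + IceMelt  [with CO2=5, Albedo=2, IceMelt=-5]  = 2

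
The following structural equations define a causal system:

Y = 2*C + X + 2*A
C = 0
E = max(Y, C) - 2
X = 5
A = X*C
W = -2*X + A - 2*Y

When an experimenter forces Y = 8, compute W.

-26

Under do(Y=8), the mechanism Y = 2*C + X + 2*A is discarded; Y is fixed at 8.
A = X*C  [with X=5, C=0]  = 0
W = -2*X + A - 2*Y  [with X=5, A=0, Y=8]  = -26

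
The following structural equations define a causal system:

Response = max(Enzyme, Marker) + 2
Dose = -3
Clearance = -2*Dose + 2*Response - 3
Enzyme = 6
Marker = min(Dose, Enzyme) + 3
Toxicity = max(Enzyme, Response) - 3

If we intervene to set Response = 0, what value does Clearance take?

Under do(Response=0), the mechanism Response = max(Enzyme, Marker) + 2 is discarded; Response is fixed at 0.
Clearance = -2*Dose + 2*Response - 3  [with Dose=-3, Response=0]  = 3

3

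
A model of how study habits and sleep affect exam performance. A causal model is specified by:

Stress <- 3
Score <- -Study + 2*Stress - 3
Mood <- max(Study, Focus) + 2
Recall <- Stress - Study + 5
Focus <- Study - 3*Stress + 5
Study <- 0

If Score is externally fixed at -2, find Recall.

Under do(Score=-2), the mechanism Score <- -Study + 2*Stress - 3 is discarded; Score is fixed at -2.
Since Recall is not a descendant of the intervened variable, it is unaffected.
Recall = Stress - Study + 5  [with Stress=3, Study=0]  = 8

8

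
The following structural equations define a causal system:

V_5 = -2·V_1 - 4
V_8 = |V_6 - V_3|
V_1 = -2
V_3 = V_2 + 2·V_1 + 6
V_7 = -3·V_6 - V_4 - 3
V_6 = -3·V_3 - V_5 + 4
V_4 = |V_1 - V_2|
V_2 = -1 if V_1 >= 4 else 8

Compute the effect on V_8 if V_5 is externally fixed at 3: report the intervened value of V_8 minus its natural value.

3

do(V_5=3) replaces the equation V_5 = -2·V_1 - 4 with the constant V_5 = 3.
V_2 = -1 if V_1 >= 4 else 8  [with V_1=-2]  = 8
V_3 = V_2 + 2·V_1 + 6  [with V_2=8, V_1=-2]  = 10
V_6 = -3·V_3 - V_5 + 4  [with V_3=10, V_5=3]  = -29
V_8 = |V_6 - V_3|  [with V_6=-29, V_3=10]  = 39
Without intervention: V_2 = -1 if V_1 >= 4 else 8  [with V_1=-2]  = 8; V_3 = V_2 + 2·V_1 + 6  [with V_2=8, V_1=-2]  = 10; V_5 = -2·V_1 - 4  [with V_1=-2]  = 0; V_6 = -3·V_3 - V_5 + 4  [with V_3=10, V_5=0]  = -26; V_8 = |V_6 - V_3|  [with V_6=-26, V_3=10]  = 36.
Change = 39 − 36 = 3.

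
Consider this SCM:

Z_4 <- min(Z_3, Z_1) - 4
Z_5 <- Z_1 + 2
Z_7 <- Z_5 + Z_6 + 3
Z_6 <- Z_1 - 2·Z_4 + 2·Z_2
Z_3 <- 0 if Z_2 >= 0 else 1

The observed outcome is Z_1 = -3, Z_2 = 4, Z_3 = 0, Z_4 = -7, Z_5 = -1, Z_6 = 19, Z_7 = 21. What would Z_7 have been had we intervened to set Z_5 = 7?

Under do(Z_5=7), the mechanism Z_5 <- Z_1 + 2 is discarded; Z_5 is fixed at 7.
Z_3 = 0 if Z_2 >= 0 else 1  [with Z_2=4]  = 0
Z_4 = min(Z_3, Z_1) - 4  [with Z_3=0, Z_1=-3]  = -7
Z_6 = Z_1 - 2·Z_4 + 2·Z_2  [with Z_1=-3, Z_4=-7, Z_2=4]  = 19
Z_7 = Z_5 + Z_6 + 3  [with Z_5=7, Z_6=19]  = 29

29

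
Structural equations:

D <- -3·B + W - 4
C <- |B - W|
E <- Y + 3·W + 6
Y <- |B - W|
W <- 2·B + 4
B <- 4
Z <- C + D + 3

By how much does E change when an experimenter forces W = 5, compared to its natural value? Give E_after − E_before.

do(W=5) replaces the equation W <- 2·B + 4 with the constant W = 5.
Y = |B - W|  [with B=4, W=5]  = 1
E = Y + 3·W + 6  [with Y=1, W=5]  = 22
Without intervention: W = 2·B + 4  [with B=4]  = 12; Y = |B - W|  [with B=4, W=12]  = 8; E = Y + 3·W + 6  [with Y=8, W=12]  = 50.
Change = 22 − 50 = -28.

-28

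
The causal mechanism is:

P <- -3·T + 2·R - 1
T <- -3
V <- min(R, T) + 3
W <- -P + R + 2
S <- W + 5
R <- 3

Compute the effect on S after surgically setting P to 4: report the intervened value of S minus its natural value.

10

Under do(P=4), the mechanism P <- -3·T + 2·R - 1 is discarded; P is fixed at 4.
W = -P + R + 2  [with P=4, R=3]  = 1
S = W + 5  [with W=1]  = 6
Without intervention: P = -3·T + 2·R - 1  [with T=-3, R=3]  = 14; W = -P + R + 2  [with P=14, R=3]  = -9; S = W + 5  [with W=-9]  = -4.
Change = 6 − (-4) = 10.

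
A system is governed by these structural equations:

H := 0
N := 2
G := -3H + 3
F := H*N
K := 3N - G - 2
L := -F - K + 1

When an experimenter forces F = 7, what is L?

Under do(F=7), the mechanism F := H*N is discarded; F is fixed at 7.
G = -3H + 3  [with H=0]  = 3
K = 3N - G - 2  [with N=2, G=3]  = 1
L = -F - K + 1  [with F=7, K=1]  = -7

-7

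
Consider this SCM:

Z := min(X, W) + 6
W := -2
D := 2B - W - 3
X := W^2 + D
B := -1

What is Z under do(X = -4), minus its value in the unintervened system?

-2

Intervening sets X = -4 and removes its equation (X := W^2 + D).
Z = min(X, W) + 6  [with X=-4, W=-2]  = 2
Without intervention: D = 2B - W - 3  [with B=-1, W=-2]  = -3; X = W^2 + D  [with W=-2, D=-3]  = 1; Z = min(X, W) + 6  [with X=1, W=-2]  = 4.
Change = 2 − 4 = -2.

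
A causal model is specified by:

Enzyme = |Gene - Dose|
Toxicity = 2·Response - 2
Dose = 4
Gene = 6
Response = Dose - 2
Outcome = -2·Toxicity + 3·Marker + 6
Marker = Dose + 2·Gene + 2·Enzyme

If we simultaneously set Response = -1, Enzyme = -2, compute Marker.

Under do(Response = -1, Enzyme = -2), each intervened variable's structural equation is replaced by its fixed value.
Marker = Dose + 2·Gene + 2·Enzyme  [with Dose=4, Gene=6, Enzyme=-2]  = 12

12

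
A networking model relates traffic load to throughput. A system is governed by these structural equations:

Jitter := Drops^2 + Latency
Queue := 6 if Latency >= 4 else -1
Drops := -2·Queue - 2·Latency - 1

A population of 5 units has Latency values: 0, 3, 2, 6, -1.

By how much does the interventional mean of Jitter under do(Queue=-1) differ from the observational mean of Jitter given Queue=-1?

23

do(Queue=-1) breaks Queue's dependence on Latency. With Queue=-1 fixed, Jitter across the units is 1, 28, 11, 127, 8, mean 35.
Conditioning on Queue=-1 selects the 4 unit(s) with Latency ∈ {0, 3, 2, -1}. Their Jitter values: 1, 28, 11, 8. Mean = 12.
Difference = 35 − 12 = 23.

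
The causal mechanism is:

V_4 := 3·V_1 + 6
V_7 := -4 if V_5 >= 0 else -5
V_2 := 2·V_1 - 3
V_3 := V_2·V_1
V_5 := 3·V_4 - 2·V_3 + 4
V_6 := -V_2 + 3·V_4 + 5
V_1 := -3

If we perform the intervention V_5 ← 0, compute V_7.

-4

Under do(V_5=0), the mechanism V_5 := 3·V_4 - 2·V_3 + 4 is discarded; V_5 is fixed at 0.
V_7 = -4 if V_5 >= 0 else -5  [with V_5=0]  = -4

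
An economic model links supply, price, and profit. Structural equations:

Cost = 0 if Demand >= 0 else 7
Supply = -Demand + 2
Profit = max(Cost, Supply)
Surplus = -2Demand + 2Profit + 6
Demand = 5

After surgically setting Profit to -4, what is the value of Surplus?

Intervening sets Profit = -4 and removes its equation (Profit = max(Cost, Supply)).
Surplus = -2Demand + 2Profit + 6  [with Demand=5, Profit=-4]  = -12

-12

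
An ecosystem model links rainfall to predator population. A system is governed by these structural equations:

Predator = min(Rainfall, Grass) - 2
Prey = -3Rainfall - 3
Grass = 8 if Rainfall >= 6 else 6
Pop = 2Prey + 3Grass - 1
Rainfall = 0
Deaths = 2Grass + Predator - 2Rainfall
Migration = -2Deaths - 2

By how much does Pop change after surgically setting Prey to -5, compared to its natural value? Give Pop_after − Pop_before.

-4

The intervention breaks the incoming arrows to Prey: Prey = -3Rainfall - 3 no longer applies, and Prey = -5.
Grass = 8 if Rainfall >= 6 else 6  [with Rainfall=0]  = 6
Pop = 2Prey + 3Grass - 1  [with Prey=-5, Grass=6]  = 7
Without intervention: Grass = 8 if Rainfall >= 6 else 6  [with Rainfall=0]  = 6; Prey = -3Rainfall - 3  [with Rainfall=0]  = -3; Pop = 2Prey + 3Grass - 1  [with Prey=-3, Grass=6]  = 11.
Change = 7 − 11 = -4.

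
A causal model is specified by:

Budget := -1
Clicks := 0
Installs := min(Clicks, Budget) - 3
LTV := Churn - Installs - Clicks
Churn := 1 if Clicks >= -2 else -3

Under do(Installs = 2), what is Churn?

The intervention breaks the incoming arrows to Installs: Installs := min(Clicks, Budget) - 3 no longer applies, and Installs = 2.
Churn is not downstream of the intervention, so its value is determined by the original equations.
Churn = 1 if Clicks >= -2 else -3  [with Clicks=0]  = 1

1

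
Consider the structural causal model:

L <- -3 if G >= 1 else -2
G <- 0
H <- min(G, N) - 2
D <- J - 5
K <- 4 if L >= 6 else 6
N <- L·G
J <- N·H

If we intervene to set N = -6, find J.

Under do(N=-6), the mechanism N <- L·G is discarded; N is fixed at -6.
H = min(G, N) - 2  [with G=0, N=-6]  = -8
J = N·H  [with N=-6, H=-8]  = 48

48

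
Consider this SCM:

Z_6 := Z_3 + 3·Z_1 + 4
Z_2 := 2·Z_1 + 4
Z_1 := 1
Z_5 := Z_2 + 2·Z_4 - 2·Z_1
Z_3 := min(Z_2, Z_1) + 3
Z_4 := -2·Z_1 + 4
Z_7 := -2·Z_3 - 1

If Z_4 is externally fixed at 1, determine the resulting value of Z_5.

6

Intervening sets Z_4 = 1 and removes its equation (Z_4 := -2·Z_1 + 4).
Z_2 = 2·Z_1 + 4  [with Z_1=1]  = 6
Z_5 = Z_2 + 2·Z_4 - 2·Z_1  [with Z_2=6, Z_4=1, Z_1=1]  = 6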